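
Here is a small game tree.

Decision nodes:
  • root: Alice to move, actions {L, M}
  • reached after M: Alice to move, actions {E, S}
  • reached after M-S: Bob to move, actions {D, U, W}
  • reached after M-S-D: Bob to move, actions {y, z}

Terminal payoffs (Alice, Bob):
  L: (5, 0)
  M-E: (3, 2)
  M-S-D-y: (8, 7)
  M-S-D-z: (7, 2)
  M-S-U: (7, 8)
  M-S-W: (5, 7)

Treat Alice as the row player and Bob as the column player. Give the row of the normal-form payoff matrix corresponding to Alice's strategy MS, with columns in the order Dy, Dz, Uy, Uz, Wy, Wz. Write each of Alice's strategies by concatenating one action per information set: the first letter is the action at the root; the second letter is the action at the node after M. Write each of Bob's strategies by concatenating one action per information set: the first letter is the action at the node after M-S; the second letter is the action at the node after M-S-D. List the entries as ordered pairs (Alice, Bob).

vs Dy: Alice plays M → Alice plays S at [M] → Bob plays D at [M-S] → Bob plays y at [M-S-D] → (8, 7)
vs Dz: Alice plays M → Alice plays S at [M] → Bob plays D at [M-S] → Bob plays z at [M-S-D] → (7, 2)
vs Uy: Alice plays M → Alice plays S at [M] → Bob plays U at [M-S] → (7, 8)
vs Uz: Alice plays M → Alice plays S at [M] → Bob plays U at [M-S] → (7, 8)
vs Wy: Alice plays M → Alice plays S at [M] → Bob plays W at [M-S] → (5, 7)
vs Wz: Alice plays M → Alice plays S at [M] → Bob plays W at [M-S] → (5, 7)

(8,7) (7,2) (7,8) (7,8) (5,7) (5,7)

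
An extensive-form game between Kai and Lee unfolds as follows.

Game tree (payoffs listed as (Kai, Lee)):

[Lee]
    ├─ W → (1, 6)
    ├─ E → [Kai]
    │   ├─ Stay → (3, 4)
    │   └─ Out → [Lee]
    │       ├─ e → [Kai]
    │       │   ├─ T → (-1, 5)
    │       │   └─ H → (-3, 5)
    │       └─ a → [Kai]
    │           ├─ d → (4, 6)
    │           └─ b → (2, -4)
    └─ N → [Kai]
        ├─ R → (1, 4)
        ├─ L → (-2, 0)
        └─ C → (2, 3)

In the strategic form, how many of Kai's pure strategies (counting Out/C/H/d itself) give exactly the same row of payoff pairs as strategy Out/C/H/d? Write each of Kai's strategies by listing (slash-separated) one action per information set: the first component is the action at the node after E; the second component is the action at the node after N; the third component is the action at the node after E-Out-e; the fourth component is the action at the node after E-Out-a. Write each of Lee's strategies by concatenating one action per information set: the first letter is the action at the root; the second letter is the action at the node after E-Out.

Row for Out/C/H/d (columns We, Wa, Ee, Ea, Ne, Na): (1,6) (1,6) (-3,5) (4,6) (2,3) (2,3).
Every one of Kai's information sets is on the play path for some reply by Lee when Kai follows Out/C/H/d.
Changing the action at any of them therefore changes at least one column, so only Out/C/H/d itself gives this row.

1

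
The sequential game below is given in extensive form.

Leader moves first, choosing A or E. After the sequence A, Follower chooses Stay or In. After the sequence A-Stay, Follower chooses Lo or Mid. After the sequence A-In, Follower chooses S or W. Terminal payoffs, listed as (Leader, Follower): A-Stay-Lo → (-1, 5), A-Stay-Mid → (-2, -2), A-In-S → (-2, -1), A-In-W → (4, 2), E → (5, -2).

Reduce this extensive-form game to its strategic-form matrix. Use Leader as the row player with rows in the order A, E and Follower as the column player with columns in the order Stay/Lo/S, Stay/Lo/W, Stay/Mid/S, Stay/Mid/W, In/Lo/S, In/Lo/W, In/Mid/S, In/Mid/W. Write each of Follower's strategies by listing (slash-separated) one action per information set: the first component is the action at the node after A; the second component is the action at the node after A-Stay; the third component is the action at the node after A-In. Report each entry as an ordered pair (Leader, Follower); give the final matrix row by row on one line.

Row A: Stay/Lo/S→(-1,5), Stay/Lo/W→(-1,5), Stay/Mid/S→(-2,-2), Stay/Mid/W→(-2,-2), In/Lo/S→(-2,-1), In/Lo/W→(4,2), In/Mid/S→(-2,-1), In/Mid/W→(4,2)
Row E: Stay/Lo/S→(5,-2), Stay/Lo/W→(5,-2), Stay/Mid/S→(5,-2), Stay/Mid/W→(5,-2), In/Lo/S→(5,-2), In/Lo/W→(5,-2), In/Mid/S→(5,-2), In/Mid/W→(5,-2)

A: (-1,5) (-1,5) (-2,-2) (-2,-2) (-2,-1) (4,2) (-2,-1) (4,2) | E: (5,-2) (5,-2) (5,-2) (5,-2) (5,-2) (5,-2) (5,-2) (5,-2)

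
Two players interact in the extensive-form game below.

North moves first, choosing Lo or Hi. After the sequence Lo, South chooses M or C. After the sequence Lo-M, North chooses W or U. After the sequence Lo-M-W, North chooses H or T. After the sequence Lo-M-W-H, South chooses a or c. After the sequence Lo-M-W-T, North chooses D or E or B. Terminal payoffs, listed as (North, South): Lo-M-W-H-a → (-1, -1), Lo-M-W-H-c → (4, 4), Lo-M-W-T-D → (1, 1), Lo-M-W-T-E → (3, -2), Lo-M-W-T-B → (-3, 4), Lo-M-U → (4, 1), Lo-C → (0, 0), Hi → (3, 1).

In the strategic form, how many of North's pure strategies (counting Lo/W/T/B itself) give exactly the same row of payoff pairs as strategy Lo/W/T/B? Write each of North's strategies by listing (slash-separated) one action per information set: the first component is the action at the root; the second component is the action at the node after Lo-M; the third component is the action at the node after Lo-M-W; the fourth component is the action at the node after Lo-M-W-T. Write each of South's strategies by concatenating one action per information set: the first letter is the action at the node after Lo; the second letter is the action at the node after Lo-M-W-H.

Row for Lo/W/T/B (columns Ma, Mc, Ca, Cc): (-3,4) (-3,4) (0,0) (0,0).
Every one of North's information sets is on the play path for some reply by South when North follows Lo/W/T/B.
Changing the action at any of them therefore changes at least one column, so only Lo/W/T/B itself gives this row.

1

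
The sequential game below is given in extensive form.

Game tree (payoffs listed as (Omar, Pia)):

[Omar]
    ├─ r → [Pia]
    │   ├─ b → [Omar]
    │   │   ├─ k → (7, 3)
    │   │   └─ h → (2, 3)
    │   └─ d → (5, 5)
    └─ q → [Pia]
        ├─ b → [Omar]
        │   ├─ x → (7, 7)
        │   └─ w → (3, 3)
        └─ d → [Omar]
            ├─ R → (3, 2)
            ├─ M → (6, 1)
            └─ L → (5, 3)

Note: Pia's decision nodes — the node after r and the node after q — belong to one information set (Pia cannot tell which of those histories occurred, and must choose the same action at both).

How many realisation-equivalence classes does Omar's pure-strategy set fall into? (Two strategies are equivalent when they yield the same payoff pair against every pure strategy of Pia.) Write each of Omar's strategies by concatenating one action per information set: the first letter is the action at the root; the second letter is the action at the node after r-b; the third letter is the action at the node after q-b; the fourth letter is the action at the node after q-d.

8

Omar has 24 pure strategies: rkxR, rkxM, rkxL, rkwR, rkwM, rkwL, rhxR, rhxM, rhxL, rhwR, rhwM, rhwL, qkxR, qkxM, qkxL, qkwR, qkwM, qkwL, qhxR, qhxM, qhxL, qhwR, qhwM, qhwL. Columns: b, d.
{rkxR, rkxM, rkxL, rkwR, rkwM, rkwL} → row (7,3) (5,5)
{rhxR, rhxM, rhxL, rhwR, rhwM, rhwL} → row (2,3) (5,5)
{qkxR, qhxR} → row (7,7) (3,2)
{qkxM, qhxM} → row (7,7) (6,1)
{qkxL, qhxL} → row (7,7) (5,3)
{qkwR, qhwR} → row (3,3) (3,2)
{qkwM, qhwM} → row (3,3) (6,1)
{qkwL, qhwL} → row (3,3) (5,3)
That's 8 distinct rows out of 24 strategies.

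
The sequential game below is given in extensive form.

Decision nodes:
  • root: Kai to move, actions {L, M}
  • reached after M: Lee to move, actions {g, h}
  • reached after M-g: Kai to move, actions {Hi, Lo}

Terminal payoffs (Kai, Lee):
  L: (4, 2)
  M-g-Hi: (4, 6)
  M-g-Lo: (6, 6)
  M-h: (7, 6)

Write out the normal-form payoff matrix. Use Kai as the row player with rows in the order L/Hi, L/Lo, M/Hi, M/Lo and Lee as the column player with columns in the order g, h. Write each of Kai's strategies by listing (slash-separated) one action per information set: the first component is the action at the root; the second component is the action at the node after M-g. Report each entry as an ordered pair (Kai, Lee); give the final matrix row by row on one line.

L/Hi: (4,2) (4,2) | L/Lo: (4,2) (4,2) | M/Hi: (4,6) (7,6) | M/Lo: (6,6) (7,6)

            g        h
L/Hi    (4,2)    (4,2)
L/Lo    (4,2)    (4,2)
M/Hi    (4,6)    (7,6)
M/Lo    (6,6)    (7,6)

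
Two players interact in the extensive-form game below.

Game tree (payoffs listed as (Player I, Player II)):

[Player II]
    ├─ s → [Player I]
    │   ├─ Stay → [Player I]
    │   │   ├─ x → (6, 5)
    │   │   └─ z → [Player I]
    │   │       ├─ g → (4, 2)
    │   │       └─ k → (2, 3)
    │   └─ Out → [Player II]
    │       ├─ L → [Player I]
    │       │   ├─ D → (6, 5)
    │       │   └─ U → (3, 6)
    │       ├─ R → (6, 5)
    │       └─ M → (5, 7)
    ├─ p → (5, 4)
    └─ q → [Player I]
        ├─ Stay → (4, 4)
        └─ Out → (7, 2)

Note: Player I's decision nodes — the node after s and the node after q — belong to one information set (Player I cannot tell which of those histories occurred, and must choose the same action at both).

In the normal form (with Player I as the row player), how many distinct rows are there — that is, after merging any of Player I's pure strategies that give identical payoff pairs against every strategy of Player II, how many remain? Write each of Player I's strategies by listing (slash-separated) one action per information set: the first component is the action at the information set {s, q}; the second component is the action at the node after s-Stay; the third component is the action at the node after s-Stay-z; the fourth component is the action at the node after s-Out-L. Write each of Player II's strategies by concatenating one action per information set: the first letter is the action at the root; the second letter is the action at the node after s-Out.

Player I has 16 pure strategies: Stay/x/g/D, Stay/x/g/U, Stay/x/k/D, Stay/x/k/U, Stay/z/g/D, Stay/z/g/U, Stay/z/k/D, Stay/z/k/U, Out/x/g/D, Out/x/g/U, Out/x/k/D, Out/x/k/U, Out/z/g/D, Out/z/g/U, Out/z/k/D, Out/z/k/U. Columns: sL, sR, sM, pL, pR, pM, qL, qR, qM.
{Stay/x/g/D, Stay/x/g/U, Stay/x/k/D, Stay/x/k/U} → row (6,5) (6,5) (6,5) (5,4) (5,4) (5,4) (4,4) (4,4) (4,4)
{Stay/z/g/D, Stay/z/g/U} → row (4,2) (4,2) (4,2) (5,4) (5,4) (5,4) (4,4) (4,4) (4,4)
{Stay/z/k/D, Stay/z/k/U} → row (2,3) (2,3) (2,3) (5,4) (5,4) (5,4) (4,4) (4,4) (4,4)
{Out/x/g/D, Out/x/k/D, Out/z/g/D, Out/z/k/D} → row (6,5) (6,5) (5,7) (5,4) (5,4) (5,4) (7,2) (7,2) (7,2)
{Out/x/g/U, Out/x/k/U, Out/z/g/U, Out/z/k/U} → row (3,6) (6,5) (5,7) (5,4) (5,4) (5,4) (7,2) (7,2) (7,2)
That's 5 distinct rows out of 16 strategies.

5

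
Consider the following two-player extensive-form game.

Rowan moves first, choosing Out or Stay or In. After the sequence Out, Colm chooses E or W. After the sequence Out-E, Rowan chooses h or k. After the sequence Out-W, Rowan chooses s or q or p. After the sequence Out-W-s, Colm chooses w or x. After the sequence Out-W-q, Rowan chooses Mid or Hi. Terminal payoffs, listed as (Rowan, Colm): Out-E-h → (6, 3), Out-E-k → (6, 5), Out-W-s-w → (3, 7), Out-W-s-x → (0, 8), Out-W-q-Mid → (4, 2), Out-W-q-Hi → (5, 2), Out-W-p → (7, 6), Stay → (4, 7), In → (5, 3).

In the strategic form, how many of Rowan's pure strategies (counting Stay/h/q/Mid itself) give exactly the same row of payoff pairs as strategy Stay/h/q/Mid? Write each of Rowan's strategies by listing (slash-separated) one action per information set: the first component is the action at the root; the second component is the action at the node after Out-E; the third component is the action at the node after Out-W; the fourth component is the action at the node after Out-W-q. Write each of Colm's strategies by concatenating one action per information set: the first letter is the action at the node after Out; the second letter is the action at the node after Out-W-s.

Row for Stay/h/q/Mid (columns Ew, Ex, Ww, Wx): (4,7) (4,7) (4,7) (4,7).
Under Stay/h/q/Mid, Rowan's choice at the node after Out-E and at the node after Out-W and at the node after Out-W-q can never be reached regardless of what Colm does, so varying those choices leaves every outcome unchanged.
Holding the reachable choices fixed and varying the unreachable ones freely already gives 2 × 3 × 2 = 12 equivalent strategies.
No other strategy reproduces this row, so those 12 are the full class: Stay/h/s/Mid, Stay/h/s/Hi, Stay/h/q/Mid, Stay/h/q/Hi, Stay/h/p/Mid, Stay/h/p/Hi, Stay/k/s/Mid, Stay/k/s/Hi, Stay/k/q/Mid, Stay/k/q/Hi, Stay/k/p/Mid, Stay/k/p/Hi.

12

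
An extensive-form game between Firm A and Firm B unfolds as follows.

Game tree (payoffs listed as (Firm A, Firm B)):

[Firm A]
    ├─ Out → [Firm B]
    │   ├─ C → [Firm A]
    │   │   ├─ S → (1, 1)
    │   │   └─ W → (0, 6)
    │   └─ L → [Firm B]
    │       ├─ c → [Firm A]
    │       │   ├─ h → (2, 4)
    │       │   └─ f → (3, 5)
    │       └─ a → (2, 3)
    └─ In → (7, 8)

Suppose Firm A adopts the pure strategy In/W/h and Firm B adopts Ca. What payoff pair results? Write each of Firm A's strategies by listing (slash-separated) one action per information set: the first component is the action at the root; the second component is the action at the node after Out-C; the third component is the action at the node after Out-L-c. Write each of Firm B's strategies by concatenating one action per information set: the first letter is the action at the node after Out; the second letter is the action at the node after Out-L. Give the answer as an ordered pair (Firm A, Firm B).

Trace the play path from the root:
  Firm A plays In
→ terminal payoff (7, 8).
(Firm A's choice at the node after Out-C is never reached on this path, so it doesn't affect the outcome.)

(7, 8)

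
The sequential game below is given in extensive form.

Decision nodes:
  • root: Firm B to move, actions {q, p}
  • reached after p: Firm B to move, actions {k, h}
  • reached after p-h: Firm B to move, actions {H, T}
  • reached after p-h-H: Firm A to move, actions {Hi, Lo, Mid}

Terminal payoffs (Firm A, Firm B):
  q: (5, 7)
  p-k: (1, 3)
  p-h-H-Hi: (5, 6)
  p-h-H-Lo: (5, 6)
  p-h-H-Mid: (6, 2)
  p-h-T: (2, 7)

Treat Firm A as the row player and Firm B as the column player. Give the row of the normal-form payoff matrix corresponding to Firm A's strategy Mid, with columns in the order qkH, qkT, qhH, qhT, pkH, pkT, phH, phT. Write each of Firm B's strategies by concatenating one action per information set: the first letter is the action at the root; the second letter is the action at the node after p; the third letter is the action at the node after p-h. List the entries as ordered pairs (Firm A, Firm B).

vs qkH: Firm B plays q → (5, 7)
vs qkT: Firm B plays q → (5, 7)
vs qhH: Firm B plays q → (5, 7)
vs qhT: Firm B plays q → (5, 7)
vs pkH: Firm B plays p → Firm B plays k at [p] → (1, 3)
vs pkT: Firm B plays p → Firm B plays k at [p] → (1, 3)
vs phH: Firm B plays p → Firm B plays h at [p] → Firm B plays H at [p-h] → Firm A plays Mid at [p-h-H] → (6, 2)
vs phT: Firm B plays p → Firm B plays h at [p] → Firm B plays T at [p-h] → (2, 7)

(5,7) (5,7) (5,7) (5,7) (1,3) (1,3) (6,2) (2,7)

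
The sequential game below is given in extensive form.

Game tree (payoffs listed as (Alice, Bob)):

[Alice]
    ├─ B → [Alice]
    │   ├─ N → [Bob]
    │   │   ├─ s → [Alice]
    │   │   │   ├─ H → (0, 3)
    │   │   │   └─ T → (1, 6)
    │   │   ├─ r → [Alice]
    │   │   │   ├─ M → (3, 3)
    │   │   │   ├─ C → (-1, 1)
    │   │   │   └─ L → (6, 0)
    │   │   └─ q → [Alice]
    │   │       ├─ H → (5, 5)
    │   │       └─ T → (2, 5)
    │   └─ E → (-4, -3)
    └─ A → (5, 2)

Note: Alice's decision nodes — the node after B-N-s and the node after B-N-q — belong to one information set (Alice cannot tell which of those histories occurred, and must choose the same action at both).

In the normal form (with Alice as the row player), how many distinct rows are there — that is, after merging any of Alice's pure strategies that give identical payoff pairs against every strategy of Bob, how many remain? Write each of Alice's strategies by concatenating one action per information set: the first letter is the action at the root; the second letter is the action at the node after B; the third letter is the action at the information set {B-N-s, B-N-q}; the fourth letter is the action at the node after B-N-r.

Alice has 24 pure strategies: BNHM, BNHC, BNHL, BNTM, BNTC, BNTL, BEHM, BEHC, BEHL, BETM, BETC, BETL, ANHM, ANHC, ANHL, ANTM, ANTC, ANTL, AEHM, AEHC, AEHL, AETM, AETC, AETL. Columns: s, r, q.
{BNHM} → row (0,3) (3,3) (5,5)
{BNHC} → row (0,3) (-1,1) (5,5)
{BNHL} → row (0,3) (6,0) (5,5)
{BNTM} → row (1,6) (3,3) (2,5)
{BNTC} → row (1,6) (-1,1) (2,5)
{BNTL} → row (1,6) (6,0) (2,5)
{BEHM, BEHC, BEHL, BETM, BETC, BETL} → row (-4,-3) (-4,-3) (-4,-3)
{ANHM, ANHC, ANHL, ANTM, ANTC, ANTL, AEHM, AEHC, AEHL, AETM, AETC, AETL} → row (5,2) (5,2) (5,2)
That's 8 distinct rows out of 24 strategies.

8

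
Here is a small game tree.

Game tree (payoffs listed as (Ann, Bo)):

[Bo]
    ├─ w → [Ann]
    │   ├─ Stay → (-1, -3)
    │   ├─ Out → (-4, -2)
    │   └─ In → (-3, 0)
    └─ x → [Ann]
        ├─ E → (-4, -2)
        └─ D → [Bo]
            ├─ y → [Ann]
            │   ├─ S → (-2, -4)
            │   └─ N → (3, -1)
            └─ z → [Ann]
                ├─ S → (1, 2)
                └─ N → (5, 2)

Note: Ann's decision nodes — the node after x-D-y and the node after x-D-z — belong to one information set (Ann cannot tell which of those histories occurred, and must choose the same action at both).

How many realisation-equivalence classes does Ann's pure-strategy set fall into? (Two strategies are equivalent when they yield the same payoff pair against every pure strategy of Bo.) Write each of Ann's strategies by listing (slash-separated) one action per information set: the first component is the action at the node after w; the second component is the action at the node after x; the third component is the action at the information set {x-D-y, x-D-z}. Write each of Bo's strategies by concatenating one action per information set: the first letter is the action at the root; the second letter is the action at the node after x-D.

Ann has 12 pure strategies: Stay/E/S, Stay/E/N, Stay/D/S, Stay/D/N, Out/E/S, Out/E/N, Out/D/S, Out/D/N, In/E/S, In/E/N, In/D/S, In/D/N. Columns: wy, wz, xy, xz.
{Stay/E/S, Stay/E/N} → row (-1,-3) (-1,-3) (-4,-2) (-4,-2)
{Stay/D/S} → row (-1,-3) (-1,-3) (-2,-4) (1,2)
{Stay/D/N} → row (-1,-3) (-1,-3) (3,-1) (5,2)
{Out/E/S, Out/E/N} → row (-4,-2) (-4,-2) (-4,-2) (-4,-2)
{Out/D/S} → row (-4,-2) (-4,-2) (-2,-4) (1,2)
{Out/D/N} → row (-4,-2) (-4,-2) (3,-1) (5,2)
{In/E/S, In/E/N} → row (-3,0) (-3,0) (-4,-2) (-4,-2)
{In/D/S} → row (-3,0) (-3,0) (-2,-4) (1,2)
{In/D/N} → row (-3,0) (-3,0) (3,-1) (5,2)
That's 9 distinct rows out of 12 strategies.

9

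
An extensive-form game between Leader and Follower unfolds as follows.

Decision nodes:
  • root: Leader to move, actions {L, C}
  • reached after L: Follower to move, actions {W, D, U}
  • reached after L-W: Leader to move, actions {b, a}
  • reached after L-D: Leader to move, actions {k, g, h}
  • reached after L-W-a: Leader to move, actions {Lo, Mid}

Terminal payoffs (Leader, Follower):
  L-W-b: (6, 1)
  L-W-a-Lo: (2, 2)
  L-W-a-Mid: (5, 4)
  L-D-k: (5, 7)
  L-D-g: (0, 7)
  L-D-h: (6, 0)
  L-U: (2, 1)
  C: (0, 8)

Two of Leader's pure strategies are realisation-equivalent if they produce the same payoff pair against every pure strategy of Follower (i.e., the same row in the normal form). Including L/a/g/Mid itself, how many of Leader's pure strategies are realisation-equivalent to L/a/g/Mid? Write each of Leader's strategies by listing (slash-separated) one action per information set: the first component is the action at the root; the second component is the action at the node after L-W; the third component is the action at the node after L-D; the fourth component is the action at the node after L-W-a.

Row for L/a/g/Mid (columns W, D, U): (5,4) (0,7) (2,1).
Every one of Leader's information sets is on the play path for some reply by Follower when Leader follows L/a/g/Mid.
Changing the action at any of them therefore changes at least one column, so only L/a/g/Mid itself gives this row.

1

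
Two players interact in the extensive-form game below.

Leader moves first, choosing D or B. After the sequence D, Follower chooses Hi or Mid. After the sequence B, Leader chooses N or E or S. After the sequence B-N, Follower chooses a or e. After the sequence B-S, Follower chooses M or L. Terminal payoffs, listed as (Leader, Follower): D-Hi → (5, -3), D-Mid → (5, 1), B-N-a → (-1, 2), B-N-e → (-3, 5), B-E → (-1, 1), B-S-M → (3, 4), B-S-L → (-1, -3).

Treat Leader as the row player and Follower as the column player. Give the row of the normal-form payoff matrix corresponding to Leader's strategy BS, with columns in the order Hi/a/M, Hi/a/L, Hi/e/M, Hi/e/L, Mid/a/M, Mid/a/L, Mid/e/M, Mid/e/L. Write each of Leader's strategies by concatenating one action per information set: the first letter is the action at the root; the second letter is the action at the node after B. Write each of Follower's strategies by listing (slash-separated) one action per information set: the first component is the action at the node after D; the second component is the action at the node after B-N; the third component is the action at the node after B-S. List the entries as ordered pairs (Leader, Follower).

vs Hi/a/M: Leader plays B → Leader plays S at [B] → Follower plays M at [B-S] → (3, 4)
vs Hi/a/L: Leader plays B → Leader plays S at [B] → Follower plays L at [B-S] → (-1, -3)
vs Hi/e/M: Leader plays B → Leader plays S at [B] → Follower plays M at [B-S] → (3, 4)
vs Hi/e/L: Leader plays B → Leader plays S at [B] → Follower plays L at [B-S] → (-1, -3)
vs Mid/a/M: Leader plays B → Leader plays S at [B] → Follower plays M at [B-S] → (3, 4)
vs Mid/a/L: Leader plays B → Leader plays S at [B] → Follower plays L at [B-S] → (-1, -3)
vs Mid/e/M: Leader plays B → Leader plays S at [B] → Follower plays M at [B-S] → (3, 4)
vs Mid/e/L: Leader plays B → Leader plays S at [B] → Follower plays L at [B-S] → (-1, -3)

(3,4) (-1,-3) (3,4) (-1,-3) (3,4) (-1,-3) (3,4) (-1,-3)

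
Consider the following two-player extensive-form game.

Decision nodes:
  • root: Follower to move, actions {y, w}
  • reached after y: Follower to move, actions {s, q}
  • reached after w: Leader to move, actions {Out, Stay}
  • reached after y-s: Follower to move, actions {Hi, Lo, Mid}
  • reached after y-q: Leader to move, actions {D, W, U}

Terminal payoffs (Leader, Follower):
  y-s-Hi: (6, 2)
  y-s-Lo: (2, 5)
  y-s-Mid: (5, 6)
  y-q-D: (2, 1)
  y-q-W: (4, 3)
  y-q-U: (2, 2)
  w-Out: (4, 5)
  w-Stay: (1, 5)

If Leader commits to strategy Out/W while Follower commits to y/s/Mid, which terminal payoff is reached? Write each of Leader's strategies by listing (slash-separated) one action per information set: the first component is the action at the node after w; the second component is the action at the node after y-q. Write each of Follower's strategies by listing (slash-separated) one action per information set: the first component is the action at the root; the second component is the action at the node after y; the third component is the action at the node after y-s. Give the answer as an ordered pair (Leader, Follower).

Trace the play path from the root:
  Follower plays y
  Follower plays s at [y]
  Follower plays Mid at [y-s]
→ terminal payoff (5, 6).
(Leader's choice at the node after w is never reached on this path, so it doesn't affect the outcome.)

(5, 6)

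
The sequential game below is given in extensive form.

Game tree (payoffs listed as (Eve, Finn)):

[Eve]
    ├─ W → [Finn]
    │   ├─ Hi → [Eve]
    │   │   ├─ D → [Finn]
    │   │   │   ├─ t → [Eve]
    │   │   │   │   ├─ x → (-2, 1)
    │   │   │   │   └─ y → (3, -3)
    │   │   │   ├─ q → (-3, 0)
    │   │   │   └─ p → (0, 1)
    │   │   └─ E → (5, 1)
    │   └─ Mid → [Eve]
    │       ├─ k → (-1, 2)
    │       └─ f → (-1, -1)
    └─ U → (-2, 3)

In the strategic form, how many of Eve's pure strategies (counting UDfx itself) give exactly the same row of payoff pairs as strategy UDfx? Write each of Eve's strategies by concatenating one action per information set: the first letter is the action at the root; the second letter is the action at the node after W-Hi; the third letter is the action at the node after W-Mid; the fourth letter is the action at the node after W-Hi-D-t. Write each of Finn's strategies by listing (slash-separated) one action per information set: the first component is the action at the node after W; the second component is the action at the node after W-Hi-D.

8

Row for UDfx (columns Hi/t, Hi/q, Hi/p, Mid/t, Mid/q, Mid/p): (-2,3) (-2,3) (-2,3) (-2,3) (-2,3) (-2,3).
Under UDfx, Eve's choice at the node after W-Hi and at the node after W-Mid and at the node after W-Hi-D-t can never be reached regardless of what Finn does, so varying those choices leaves every outcome unchanged.
Holding the reachable choices fixed and varying the unreachable ones freely already gives 2 × 2 × 2 = 8 equivalent strategies.
No other strategy reproduces this row, so those 8 are the full class: UDkx, UDky, UDfx, UDfy, UEkx, UEky, UEfx, UEfy.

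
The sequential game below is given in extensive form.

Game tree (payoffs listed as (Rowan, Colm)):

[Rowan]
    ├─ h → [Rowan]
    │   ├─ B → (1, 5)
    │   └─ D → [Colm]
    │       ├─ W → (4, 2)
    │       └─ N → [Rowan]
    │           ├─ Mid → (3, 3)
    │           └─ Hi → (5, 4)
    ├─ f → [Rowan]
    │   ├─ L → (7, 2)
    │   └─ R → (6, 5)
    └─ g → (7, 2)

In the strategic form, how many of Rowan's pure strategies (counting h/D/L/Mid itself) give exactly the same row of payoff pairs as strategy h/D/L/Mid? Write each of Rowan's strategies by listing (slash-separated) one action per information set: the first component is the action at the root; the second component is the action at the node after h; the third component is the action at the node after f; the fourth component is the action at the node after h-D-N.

2

Row for h/D/L/Mid (columns W, N): (4,2) (3,3).
Under h/D/L/Mid, Rowan's choice at the node after f can never be reached regardless of what Colm does, so varying those choices leaves every outcome unchanged.
Holding the reachable choices fixed and varying the unreachable one freely already gives 2 equivalent strategies.
No other strategy reproduces this row, so those 2 are the full class: h/D/L/Mid, h/D/R/Mid.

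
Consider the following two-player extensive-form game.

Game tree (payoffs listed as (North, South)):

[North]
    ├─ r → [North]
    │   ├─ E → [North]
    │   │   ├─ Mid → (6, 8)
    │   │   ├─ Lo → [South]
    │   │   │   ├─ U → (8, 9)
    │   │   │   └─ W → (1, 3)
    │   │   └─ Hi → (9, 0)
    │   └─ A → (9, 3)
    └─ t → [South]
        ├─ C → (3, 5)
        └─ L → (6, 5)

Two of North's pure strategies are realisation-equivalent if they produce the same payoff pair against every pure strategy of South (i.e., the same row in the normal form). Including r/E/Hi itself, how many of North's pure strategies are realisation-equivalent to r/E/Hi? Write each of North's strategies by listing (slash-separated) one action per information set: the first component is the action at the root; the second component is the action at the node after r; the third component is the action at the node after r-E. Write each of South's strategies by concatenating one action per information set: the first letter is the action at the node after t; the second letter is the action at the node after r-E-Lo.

Row for r/E/Hi (columns CU, CW, LU, LW): (9,0) (9,0) (9,0) (9,0).
Every one of North's information sets is on the play path for some reply by South when North follows r/E/Hi.
Changing the action at any of them therefore changes at least one column, so only r/E/Hi itself gives this row.

1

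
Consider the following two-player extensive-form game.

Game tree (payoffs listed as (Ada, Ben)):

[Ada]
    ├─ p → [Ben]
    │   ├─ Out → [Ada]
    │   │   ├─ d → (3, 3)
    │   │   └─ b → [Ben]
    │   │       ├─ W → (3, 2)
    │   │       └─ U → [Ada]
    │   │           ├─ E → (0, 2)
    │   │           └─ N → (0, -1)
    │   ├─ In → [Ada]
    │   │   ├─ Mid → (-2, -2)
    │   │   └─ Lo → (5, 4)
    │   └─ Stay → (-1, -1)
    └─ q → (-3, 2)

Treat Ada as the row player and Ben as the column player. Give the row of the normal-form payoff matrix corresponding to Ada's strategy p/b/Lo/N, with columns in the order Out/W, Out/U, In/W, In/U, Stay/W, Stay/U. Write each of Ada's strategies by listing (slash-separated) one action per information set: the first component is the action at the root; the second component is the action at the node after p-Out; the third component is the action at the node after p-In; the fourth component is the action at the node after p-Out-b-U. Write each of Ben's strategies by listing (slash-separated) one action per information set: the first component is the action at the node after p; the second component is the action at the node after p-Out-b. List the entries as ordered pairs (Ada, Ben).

vs Out/W: Ada plays p → Ben plays Out at [p] → Ada plays b at [p-Out] → Ben plays W at [p-Out-b] → (3, 2)
vs Out/U: Ada plays p → Ben plays Out at [p] → Ada plays b at [p-Out] → Ben plays U at [p-Out-b] → Ada plays N at [p-Out-b-U] → (0, -1)
vs In/W: Ada plays p → Ben plays In at [p] → Ada plays Lo at [p-In] → (5, 4)
vs In/U: Ada plays p → Ben plays In at [p] → Ada plays Lo at [p-In] → (5, 4)
vs Stay/W: Ada plays p → Ben plays Stay at [p] → (-1, -1)
vs Stay/U: Ada plays p → Ben plays Stay at [p] → (-1, -1)

(3,2) (0,-1) (5,4) (5,4) (-1,-1) (-1,-1)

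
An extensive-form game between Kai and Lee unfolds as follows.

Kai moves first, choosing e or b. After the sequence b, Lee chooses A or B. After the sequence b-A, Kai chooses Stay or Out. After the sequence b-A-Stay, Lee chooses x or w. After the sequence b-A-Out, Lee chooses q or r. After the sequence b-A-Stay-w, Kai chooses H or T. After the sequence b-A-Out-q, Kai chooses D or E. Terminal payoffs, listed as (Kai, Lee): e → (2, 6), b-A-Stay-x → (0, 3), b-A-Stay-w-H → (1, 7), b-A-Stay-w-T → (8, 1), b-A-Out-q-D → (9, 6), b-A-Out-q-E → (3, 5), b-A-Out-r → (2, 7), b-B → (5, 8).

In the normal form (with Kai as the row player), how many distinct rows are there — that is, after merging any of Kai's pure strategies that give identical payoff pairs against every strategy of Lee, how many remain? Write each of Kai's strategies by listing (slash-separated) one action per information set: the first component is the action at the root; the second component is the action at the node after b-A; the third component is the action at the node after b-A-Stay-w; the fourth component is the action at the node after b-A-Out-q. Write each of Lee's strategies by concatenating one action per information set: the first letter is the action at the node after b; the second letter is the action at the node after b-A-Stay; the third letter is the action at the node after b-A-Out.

Kai has 16 pure strategies: e/Stay/H/D, e/Stay/H/E, e/Stay/T/D, e/Stay/T/E, e/Out/H/D, e/Out/H/E, e/Out/T/D, e/Out/T/E, b/Stay/H/D, b/Stay/H/E, b/Stay/T/D, b/Stay/T/E, b/Out/H/D, b/Out/H/E, b/Out/T/D, b/Out/T/E. Columns: Axq, Axr, Awq, Awr, Bxq, Bxr, Bwq, Bwr.
{e/Stay/H/D, e/Stay/H/E, e/Stay/T/D, e/Stay/T/E, e/Out/H/D, e/Out/H/E, e/Out/T/D, e/Out/T/E} → row (2,6) (2,6) (2,6) (2,6) (2,6) (2,6) (2,6) (2,6)
{b/Stay/H/D, b/Stay/H/E} → row (0,3) (0,3) (1,7) (1,7) (5,8) (5,8) (5,8) (5,8)
{b/Stay/T/D, b/Stay/T/E} → row (0,3) (0,3) (8,1) (8,1) (5,8) (5,8) (5,8) (5,8)
{b/Out/H/D, b/Out/T/D} → row (9,6) (2,7) (9,6) (2,7) (5,8) (5,8) (5,8) (5,8)
{b/Out/H/E, b/Out/T/E} → row (3,5) (2,7) (3,5) (2,7) (5,8) (5,8) (5,8) (5,8)
That's 5 distinct rows out of 16 strategies.

5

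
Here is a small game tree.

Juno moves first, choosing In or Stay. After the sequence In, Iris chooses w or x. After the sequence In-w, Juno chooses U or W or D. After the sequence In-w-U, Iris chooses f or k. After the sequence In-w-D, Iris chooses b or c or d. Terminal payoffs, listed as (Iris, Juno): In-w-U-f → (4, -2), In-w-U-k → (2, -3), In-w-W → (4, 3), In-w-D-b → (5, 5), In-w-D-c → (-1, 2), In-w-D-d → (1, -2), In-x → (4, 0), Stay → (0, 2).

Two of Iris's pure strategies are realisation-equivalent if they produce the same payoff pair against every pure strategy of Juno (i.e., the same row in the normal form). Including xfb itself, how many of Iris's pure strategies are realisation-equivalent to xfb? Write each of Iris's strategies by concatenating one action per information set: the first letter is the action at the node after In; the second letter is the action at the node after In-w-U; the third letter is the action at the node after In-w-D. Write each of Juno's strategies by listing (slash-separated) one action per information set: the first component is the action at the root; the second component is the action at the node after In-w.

6

Row for xfb (columns In/U, In/W, In/D, Stay/U, Stay/W, Stay/D): (4,0) (4,0) (4,0) (0,2) (0,2) (0,2).
Under xfb, Iris's choice at the node after In-w-U and at the node after In-w-D can never be reached regardless of what Juno does, so varying those choices leaves every outcome unchanged.
Holding the reachable choices fixed and varying the unreachable ones freely already gives 2 × 3 = 6 equivalent strategies.
No other strategy reproduces this row, so those 6 are the full class: xfb, xfc, xfd, xkb, xkc, xkd.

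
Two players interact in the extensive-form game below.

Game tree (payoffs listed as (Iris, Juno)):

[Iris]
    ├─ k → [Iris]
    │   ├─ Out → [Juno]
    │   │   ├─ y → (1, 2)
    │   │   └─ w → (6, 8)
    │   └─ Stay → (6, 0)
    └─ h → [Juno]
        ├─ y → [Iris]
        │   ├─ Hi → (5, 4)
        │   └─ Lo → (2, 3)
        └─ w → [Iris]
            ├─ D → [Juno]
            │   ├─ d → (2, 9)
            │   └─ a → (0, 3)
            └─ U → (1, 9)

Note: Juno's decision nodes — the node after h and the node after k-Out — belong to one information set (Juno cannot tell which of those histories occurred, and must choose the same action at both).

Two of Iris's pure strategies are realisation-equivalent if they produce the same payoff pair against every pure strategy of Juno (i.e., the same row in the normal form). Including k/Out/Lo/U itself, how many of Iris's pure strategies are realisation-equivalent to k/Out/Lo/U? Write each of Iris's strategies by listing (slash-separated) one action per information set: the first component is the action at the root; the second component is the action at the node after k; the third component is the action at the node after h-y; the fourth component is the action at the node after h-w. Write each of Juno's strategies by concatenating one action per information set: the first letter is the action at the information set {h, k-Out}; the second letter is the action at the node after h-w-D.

4

Row for k/Out/Lo/U (columns yd, ya, wd, wa): (1,2) (1,2) (6,8) (6,8).
Under k/Out/Lo/U, Iris's choice at the node after h-y and at the node after h-w can never be reached regardless of what Juno does, so varying those choices leaves every outcome unchanged.
Holding the reachable choices fixed and varying the unreachable ones freely already gives 2 × 2 = 4 equivalent strategies.
No other strategy reproduces this row, so those 4 are the full class: k/Out/Hi/D, k/Out/Hi/U, k/Out/Lo/D, k/Out/Lo/U.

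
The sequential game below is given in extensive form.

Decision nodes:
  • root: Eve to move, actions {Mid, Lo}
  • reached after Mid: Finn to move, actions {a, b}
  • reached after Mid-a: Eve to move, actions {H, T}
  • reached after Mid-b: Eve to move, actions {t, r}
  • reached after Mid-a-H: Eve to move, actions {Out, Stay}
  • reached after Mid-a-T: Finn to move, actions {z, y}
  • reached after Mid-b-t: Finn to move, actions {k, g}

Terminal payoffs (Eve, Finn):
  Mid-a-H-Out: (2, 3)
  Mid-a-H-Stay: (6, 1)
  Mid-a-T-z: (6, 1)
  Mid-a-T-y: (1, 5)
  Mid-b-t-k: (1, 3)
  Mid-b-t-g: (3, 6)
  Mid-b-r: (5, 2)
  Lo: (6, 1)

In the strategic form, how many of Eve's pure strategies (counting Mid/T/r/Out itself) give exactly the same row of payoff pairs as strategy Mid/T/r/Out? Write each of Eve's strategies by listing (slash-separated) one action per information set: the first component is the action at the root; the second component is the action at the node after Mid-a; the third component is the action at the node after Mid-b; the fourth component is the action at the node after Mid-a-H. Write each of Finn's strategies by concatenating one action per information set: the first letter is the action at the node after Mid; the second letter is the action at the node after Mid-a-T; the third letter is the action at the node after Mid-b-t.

Row for Mid/T/r/Out (columns azk, azg, ayk, ayg, bzk, bzg, byk, byg): (6,1) (6,1) (1,5) (1,5) (5,2) (5,2) (5,2) (5,2).
Under Mid/T/r/Out, Eve's choice at the node after Mid-a-H can never be reached regardless of what Finn does, so varying those choices leaves every outcome unchanged.
Holding the reachable choices fixed and varying the unreachable one freely already gives 2 equivalent strategies.
No other strategy reproduces this row, so those 2 are the full class: Mid/T/r/Out, Mid/T/r/Stay.

2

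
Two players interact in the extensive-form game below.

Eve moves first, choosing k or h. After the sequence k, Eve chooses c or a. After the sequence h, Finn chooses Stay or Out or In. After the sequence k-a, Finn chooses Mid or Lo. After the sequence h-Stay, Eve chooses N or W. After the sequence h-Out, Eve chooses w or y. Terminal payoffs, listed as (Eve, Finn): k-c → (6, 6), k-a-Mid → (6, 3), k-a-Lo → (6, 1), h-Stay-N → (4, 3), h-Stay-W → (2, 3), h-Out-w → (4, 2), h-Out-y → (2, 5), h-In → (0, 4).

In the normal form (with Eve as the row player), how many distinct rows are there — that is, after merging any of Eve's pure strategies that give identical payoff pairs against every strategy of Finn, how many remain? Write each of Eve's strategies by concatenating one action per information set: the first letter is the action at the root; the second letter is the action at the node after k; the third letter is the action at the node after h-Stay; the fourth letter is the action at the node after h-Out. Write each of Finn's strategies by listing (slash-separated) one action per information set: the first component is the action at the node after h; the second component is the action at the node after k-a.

6

Eve has 16 pure strategies: kcNw, kcNy, kcWw, kcWy, kaNw, kaNy, kaWw, kaWy, hcNw, hcNy, hcWw, hcWy, haNw, haNy, haWw, haWy. Columns: Stay/Mid, Stay/Lo, Out/Mid, Out/Lo, In/Mid, In/Lo.
{kcNw, kcNy, kcWw, kcWy} → row (6,6) (6,6) (6,6) (6,6) (6,6) (6,6)
{kaNw, kaNy, kaWw, kaWy} → row (6,3) (6,1) (6,3) (6,1) (6,3) (6,1)
{hcNw, haNw} → row (4,3) (4,3) (4,2) (4,2) (0,4) (0,4)
{hcNy, haNy} → row (4,3) (4,3) (2,5) (2,5) (0,4) (0,4)
{hcWw, haWw} → row (2,3) (2,3) (4,2) (4,2) (0,4) (0,4)
{hcWy, haWy} → row (2,3) (2,3) (2,5) (2,5) (0,4) (0,4)
That's 6 distinct rows out of 16 strategies.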